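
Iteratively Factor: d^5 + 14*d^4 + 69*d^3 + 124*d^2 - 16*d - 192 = (d + 4)*(d^4 + 10*d^3 + 29*d^2 + 8*d - 48) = (d + 4)^2*(d^3 + 6*d^2 + 5*d - 12) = (d + 3)*(d + 4)^2*(d^2 + 3*d - 4) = (d - 1)*(d + 3)*(d + 4)^2*(d + 4)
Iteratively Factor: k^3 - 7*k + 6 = (k + 3)*(k^2 - 3*k + 2) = (k - 1)*(k + 3)*(k - 2)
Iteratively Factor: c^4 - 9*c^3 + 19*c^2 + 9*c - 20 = (c - 1)*(c^3 - 8*c^2 + 11*c + 20) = (c - 1)*(c + 1)*(c^2 - 9*c + 20) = (c - 4)*(c - 1)*(c + 1)*(c - 5)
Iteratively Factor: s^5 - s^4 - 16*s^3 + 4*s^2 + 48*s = (s + 3)*(s^4 - 4*s^3 - 4*s^2 + 16*s) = (s - 4)*(s + 3)*(s^3 - 4*s) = s*(s - 4)*(s + 3)*(s^2 - 4) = s*(s - 4)*(s + 2)*(s + 3)*(s - 2)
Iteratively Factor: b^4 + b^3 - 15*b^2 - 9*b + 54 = (b - 2)*(b^3 + 3*b^2 - 9*b - 27) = (b - 3)*(b - 2)*(b^2 + 6*b + 9) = (b - 3)*(b - 2)*(b + 3)*(b + 3)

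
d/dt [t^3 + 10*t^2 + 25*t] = 3*t^2 + 20*t + 25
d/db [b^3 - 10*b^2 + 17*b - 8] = 3*b^2 - 20*b + 17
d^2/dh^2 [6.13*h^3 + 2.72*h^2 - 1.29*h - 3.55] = 36.78*h + 5.44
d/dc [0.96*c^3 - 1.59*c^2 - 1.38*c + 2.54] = 2.88*c^2 - 3.18*c - 1.38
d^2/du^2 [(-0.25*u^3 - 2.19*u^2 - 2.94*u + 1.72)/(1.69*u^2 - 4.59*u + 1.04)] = (8.88178419700125e-16*u^5 - 7.105427357601e-15*u^4 - 60.425216*u^3 + 59.730216*u^2 - 50.671608*u + 33.621944)/(4.826809*u^6 - 39.328497*u^5 + 115.726299*u^4 - 145.106883*u^3 + 71.216184*u^2 - 14.893632*u + 1.124864)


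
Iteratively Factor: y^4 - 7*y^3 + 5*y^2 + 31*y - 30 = (y - 1)*(y^3 - 6*y^2 - y + 30) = (y - 1)*(y + 2)*(y^2 - 8*y + 15) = (y - 3)*(y - 1)*(y + 2)*(y - 5)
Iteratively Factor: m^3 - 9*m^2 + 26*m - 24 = (m - 3)*(m^2 - 6*m + 8) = (m - 3)*(m - 2)*(m - 4)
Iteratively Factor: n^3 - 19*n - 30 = (n + 3)*(n^2 - 3*n - 10) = (n - 5)*(n + 3)*(n + 2)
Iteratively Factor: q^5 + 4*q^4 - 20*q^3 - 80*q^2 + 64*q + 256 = (q + 4)*(q^4 - 20*q^2 + 64) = (q - 4)*(q + 4)*(q^3 + 4*q^2 - 4*q - 16) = (q - 4)*(q - 2)*(q + 4)*(q^2 + 6*q + 8) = (q - 4)*(q - 2)*(q + 4)^2*(q + 2)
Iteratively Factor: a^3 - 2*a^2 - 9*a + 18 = (a - 2)*(a^2 - 9) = (a - 3)*(a - 2)*(a + 3)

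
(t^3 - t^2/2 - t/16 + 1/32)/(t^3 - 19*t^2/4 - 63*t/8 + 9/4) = (8*t^2 - 2*t - 1)/(4*(2*t^2 - 9*t - 18))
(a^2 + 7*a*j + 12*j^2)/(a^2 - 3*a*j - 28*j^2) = (a + 3*j)/(a - 7*j)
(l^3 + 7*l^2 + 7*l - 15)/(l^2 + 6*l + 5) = (l^2 + 2*l - 3)/(l + 1)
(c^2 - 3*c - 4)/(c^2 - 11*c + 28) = (c + 1)/(c - 7)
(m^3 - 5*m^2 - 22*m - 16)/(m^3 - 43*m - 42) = (m^2 - 6*m - 16)/(m^2 - m - 42)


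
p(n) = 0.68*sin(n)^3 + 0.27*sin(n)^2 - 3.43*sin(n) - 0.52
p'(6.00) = -3.29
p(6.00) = 0.44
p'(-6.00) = -3.00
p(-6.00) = -1.44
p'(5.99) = -3.27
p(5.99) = 0.48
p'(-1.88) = 0.64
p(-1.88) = 2.40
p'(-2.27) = 1.70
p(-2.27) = 1.96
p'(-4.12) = 0.88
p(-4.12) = -2.79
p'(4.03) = 1.65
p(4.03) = 1.99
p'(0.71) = -1.68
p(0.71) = -2.45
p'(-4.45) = 0.26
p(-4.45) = -2.97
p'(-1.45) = -0.24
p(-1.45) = 2.49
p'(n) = 2.04*sin(n)^2*cos(n) + 0.54*sin(n)*cos(n) - 3.43*cos(n) = (2.04*sin(n)^2 + 0.54*sin(n) - 3.43)*cos(n)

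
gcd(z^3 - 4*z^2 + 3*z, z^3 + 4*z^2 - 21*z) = z^2 - 3*z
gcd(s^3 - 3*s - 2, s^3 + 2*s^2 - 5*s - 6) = s^2 - s - 2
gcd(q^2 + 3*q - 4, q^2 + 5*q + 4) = q + 4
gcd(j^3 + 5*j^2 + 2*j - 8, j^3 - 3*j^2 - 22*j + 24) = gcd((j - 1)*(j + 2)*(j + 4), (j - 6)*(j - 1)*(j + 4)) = j^2 + 3*j - 4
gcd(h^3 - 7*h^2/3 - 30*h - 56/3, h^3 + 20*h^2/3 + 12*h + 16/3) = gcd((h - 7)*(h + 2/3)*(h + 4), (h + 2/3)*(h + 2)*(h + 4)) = h^2 + 14*h/3 + 8/3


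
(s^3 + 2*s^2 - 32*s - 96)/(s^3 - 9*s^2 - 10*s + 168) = (s + 4)/(s - 7)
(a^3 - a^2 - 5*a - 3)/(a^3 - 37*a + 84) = (a^2 + 2*a + 1)/(a^2 + 3*a - 28)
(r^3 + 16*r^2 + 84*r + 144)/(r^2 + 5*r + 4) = (r^2 + 12*r + 36)/(r + 1)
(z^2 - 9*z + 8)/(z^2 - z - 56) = (z - 1)/(z + 7)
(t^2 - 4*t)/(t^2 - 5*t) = (t - 4)/(t - 5)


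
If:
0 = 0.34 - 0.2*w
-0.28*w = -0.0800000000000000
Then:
No Solution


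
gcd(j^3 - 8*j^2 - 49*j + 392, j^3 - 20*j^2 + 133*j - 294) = j - 7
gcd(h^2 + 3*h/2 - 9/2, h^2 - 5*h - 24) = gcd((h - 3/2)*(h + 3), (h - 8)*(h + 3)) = h + 3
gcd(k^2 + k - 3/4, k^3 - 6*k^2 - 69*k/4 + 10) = k - 1/2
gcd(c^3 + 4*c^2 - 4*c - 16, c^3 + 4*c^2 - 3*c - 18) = c - 2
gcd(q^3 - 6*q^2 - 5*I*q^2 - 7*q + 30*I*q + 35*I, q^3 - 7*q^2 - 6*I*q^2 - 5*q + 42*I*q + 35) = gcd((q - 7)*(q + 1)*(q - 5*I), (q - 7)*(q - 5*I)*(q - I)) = q^2 + q*(-7 - 5*I) + 35*I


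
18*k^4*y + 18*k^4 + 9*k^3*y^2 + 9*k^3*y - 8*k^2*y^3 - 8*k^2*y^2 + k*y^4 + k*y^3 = (-6*k + y)*(-3*k + y)*(k + y)*(k*y + k)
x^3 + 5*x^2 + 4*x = x*(x + 1)*(x + 4)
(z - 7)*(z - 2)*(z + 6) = z^3 - 3*z^2 - 40*z + 84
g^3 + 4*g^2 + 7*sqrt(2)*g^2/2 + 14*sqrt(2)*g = g*(g + 4)*(g + 7*sqrt(2)/2)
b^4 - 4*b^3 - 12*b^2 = b^2*(b - 6)*(b + 2)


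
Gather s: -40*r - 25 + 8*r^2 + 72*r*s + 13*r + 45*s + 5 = 8*r^2 - 27*r + s*(72*r + 45) - 20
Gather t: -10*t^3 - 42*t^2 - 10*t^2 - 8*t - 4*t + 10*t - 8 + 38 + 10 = -10*t^3 - 52*t^2 - 2*t + 40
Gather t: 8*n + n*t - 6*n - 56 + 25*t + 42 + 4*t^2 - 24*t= 2*n + 4*t^2 + t*(n + 1) - 14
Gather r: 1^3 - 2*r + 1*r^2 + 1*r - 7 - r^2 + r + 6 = 0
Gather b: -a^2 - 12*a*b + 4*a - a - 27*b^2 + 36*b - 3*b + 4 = -a^2 + 3*a - 27*b^2 + b*(33 - 12*a) + 4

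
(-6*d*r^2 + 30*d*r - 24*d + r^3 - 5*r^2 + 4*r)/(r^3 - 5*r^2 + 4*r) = (-6*d + r)/r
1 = 1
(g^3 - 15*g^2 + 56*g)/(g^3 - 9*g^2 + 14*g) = (g - 8)/(g - 2)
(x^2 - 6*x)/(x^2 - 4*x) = (x - 6)/(x - 4)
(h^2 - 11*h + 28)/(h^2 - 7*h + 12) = (h - 7)/(h - 3)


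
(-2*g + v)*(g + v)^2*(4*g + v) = -8*g^4 - 14*g^3*v - 3*g^2*v^2 + 4*g*v^3 + v^4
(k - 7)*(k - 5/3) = k^2 - 26*k/3 + 35/3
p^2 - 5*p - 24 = (p - 8)*(p + 3)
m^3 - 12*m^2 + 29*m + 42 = (m - 7)*(m - 6)*(m + 1)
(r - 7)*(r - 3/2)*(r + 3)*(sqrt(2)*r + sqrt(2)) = sqrt(2)*r^4 - 9*sqrt(2)*r^3/2 - 41*sqrt(2)*r^2/2 + 33*sqrt(2)*r/2 + 63*sqrt(2)/2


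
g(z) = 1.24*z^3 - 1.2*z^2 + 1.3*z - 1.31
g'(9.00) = 281.02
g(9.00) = 817.15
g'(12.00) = 508.18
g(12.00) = 1984.21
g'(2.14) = 13.20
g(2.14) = 8.13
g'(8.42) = 244.83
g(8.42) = 664.78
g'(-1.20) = 9.54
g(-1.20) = -6.74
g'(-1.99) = 20.81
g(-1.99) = -18.42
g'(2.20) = 14.02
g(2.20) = 8.95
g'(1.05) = 2.88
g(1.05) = 0.17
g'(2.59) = 20.04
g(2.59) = 15.55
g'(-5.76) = 138.54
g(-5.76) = -285.58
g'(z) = 3.72*z^2 - 2.4*z + 1.3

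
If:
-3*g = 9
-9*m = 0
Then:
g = -3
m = 0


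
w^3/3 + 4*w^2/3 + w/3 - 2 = (w/3 + 1)*(w - 1)*(w + 2)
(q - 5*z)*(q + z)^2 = q^3 - 3*q^2*z - 9*q*z^2 - 5*z^3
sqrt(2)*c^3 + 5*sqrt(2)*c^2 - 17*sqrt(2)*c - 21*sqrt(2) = (c - 3)*(c + 7)*(sqrt(2)*c + sqrt(2))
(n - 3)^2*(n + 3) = n^3 - 3*n^2 - 9*n + 27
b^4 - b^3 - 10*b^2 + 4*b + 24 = (b - 3)*(b - 2)*(b + 2)^2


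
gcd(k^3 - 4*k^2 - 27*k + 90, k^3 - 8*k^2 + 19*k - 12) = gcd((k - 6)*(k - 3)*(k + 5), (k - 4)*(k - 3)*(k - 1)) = k - 3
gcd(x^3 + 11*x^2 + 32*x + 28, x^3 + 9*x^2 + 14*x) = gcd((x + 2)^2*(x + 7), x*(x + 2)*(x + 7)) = x^2 + 9*x + 14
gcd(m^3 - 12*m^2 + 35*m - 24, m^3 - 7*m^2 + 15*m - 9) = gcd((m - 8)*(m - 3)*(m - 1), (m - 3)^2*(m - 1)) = m^2 - 4*m + 3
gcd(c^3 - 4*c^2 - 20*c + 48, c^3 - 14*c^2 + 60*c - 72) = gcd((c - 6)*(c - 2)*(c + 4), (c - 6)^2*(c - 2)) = c^2 - 8*c + 12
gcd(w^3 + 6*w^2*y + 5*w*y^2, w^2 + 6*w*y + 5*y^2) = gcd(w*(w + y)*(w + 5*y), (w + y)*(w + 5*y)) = w^2 + 6*w*y + 5*y^2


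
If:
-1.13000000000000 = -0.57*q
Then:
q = 1.98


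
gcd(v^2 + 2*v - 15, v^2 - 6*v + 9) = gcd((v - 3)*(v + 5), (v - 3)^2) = v - 3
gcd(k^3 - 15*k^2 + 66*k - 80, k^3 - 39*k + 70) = k^2 - 7*k + 10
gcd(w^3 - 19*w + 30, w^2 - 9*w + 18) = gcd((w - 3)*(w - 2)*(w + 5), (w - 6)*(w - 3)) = w - 3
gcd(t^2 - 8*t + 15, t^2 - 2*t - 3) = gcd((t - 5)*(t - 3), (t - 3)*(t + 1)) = t - 3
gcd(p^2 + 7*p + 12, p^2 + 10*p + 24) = p + 4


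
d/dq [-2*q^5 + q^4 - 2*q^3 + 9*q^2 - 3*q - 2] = -10*q^4 + 4*q^3 - 6*q^2 + 18*q - 3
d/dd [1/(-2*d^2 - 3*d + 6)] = (4*d + 3)/(2*d^2 + 3*d - 6)^2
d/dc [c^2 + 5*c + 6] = 2*c + 5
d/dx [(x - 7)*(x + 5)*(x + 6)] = 3*x^2 + 8*x - 47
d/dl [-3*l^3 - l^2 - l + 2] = -9*l^2 - 2*l - 1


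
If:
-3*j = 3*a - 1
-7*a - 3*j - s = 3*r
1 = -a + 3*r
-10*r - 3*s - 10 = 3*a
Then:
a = 11/13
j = -20/39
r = 8/13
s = -81/13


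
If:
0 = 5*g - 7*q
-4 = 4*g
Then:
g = -1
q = -5/7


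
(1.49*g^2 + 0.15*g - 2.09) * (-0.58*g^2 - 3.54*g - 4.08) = -0.8642*g^4 - 5.3616*g^3 - 5.398*g^2 + 6.7866*g + 8.5272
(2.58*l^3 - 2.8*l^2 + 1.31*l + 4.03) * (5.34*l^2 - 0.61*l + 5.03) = 13.7772*l^5 - 16.5258*l^4 + 21.6808*l^3 + 6.6371*l^2 + 4.131*l + 20.2709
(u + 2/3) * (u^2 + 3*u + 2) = u^3 + 11*u^2/3 + 4*u + 4/3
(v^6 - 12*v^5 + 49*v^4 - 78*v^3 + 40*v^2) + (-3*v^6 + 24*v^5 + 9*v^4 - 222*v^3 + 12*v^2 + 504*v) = -2*v^6 + 12*v^5 + 58*v^4 - 300*v^3 + 52*v^2 + 504*v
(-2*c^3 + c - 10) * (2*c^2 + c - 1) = -4*c^5 - 2*c^4 + 4*c^3 - 19*c^2 - 11*c + 10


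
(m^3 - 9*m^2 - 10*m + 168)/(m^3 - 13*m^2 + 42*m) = (m + 4)/m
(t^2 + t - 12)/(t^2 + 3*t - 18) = (t + 4)/(t + 6)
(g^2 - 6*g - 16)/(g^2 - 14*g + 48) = (g + 2)/(g - 6)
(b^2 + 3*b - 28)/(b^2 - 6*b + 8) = (b + 7)/(b - 2)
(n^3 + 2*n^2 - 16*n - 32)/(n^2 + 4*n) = n - 2 - 8/n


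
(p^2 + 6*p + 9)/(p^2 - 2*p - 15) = (p + 3)/(p - 5)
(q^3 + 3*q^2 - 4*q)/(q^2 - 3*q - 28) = q*(q - 1)/(q - 7)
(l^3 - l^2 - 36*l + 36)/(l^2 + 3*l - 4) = (l^2 - 36)/(l + 4)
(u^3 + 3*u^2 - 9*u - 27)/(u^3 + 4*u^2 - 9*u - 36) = (u + 3)/(u + 4)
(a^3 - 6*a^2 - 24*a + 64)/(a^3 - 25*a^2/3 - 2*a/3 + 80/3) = 3*(a + 4)/(3*a + 5)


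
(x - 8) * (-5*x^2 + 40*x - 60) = -5*x^3 + 80*x^2 - 380*x + 480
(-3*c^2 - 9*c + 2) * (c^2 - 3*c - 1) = -3*c^4 + 32*c^2 + 3*c - 2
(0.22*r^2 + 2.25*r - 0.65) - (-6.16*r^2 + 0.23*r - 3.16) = 6.38*r^2 + 2.02*r + 2.51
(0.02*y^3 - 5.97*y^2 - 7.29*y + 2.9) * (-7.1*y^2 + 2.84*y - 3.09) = -0.142*y^5 + 42.4438*y^4 + 34.7424*y^3 - 22.8463*y^2 + 30.7621*y - 8.961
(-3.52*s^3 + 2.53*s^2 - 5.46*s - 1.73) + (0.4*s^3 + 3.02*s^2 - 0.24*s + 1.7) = -3.12*s^3 + 5.55*s^2 - 5.7*s - 0.03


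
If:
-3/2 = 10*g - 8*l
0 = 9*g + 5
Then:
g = -5/9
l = -73/144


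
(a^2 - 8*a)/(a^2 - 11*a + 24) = a/(a - 3)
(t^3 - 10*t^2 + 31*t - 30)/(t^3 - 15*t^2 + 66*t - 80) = (t - 3)/(t - 8)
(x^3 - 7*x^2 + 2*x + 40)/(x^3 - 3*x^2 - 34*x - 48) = (x^2 - 9*x + 20)/(x^2 - 5*x - 24)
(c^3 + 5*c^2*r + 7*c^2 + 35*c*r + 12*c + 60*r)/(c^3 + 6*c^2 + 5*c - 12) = (c + 5*r)/(c - 1)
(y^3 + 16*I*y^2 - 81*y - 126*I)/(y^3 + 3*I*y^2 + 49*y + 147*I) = (y + 6*I)/(y - 7*I)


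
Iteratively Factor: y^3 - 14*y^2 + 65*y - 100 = (y - 5)*(y^2 - 9*y + 20) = (y - 5)*(y - 4)*(y - 5)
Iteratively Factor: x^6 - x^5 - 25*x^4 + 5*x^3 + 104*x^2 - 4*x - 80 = (x + 1)*(x^5 - 2*x^4 - 23*x^3 + 28*x^2 + 76*x - 80) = (x - 5)*(x + 1)*(x^4 + 3*x^3 - 8*x^2 - 12*x + 16) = (x - 5)*(x + 1)*(x + 2)*(x^3 + x^2 - 10*x + 8) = (x - 5)*(x + 1)*(x + 2)*(x + 4)*(x^2 - 3*x + 2) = (x - 5)*(x - 1)*(x + 1)*(x + 2)*(x + 4)*(x - 2)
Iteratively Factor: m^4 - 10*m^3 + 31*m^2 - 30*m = (m)*(m^3 - 10*m^2 + 31*m - 30) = m*(m - 3)*(m^2 - 7*m + 10) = m*(m - 3)*(m - 2)*(m - 5)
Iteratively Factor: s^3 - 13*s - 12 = (s + 3)*(s^2 - 3*s - 4) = (s + 1)*(s + 3)*(s - 4)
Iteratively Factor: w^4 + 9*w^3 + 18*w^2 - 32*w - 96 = (w + 4)*(w^3 + 5*w^2 - 2*w - 24) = (w - 2)*(w + 4)*(w^2 + 7*w + 12) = (w - 2)*(w + 3)*(w + 4)*(w + 4)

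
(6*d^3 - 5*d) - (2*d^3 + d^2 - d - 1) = 4*d^3 - d^2 - 4*d + 1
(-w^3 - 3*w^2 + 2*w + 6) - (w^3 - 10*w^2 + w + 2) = -2*w^3 + 7*w^2 + w + 4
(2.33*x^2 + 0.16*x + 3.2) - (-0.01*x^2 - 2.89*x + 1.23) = 2.34*x^2 + 3.05*x + 1.97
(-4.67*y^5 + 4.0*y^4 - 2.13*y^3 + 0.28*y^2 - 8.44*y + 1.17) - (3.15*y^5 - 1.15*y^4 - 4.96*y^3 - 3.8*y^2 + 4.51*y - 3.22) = -7.82*y^5 + 5.15*y^4 + 2.83*y^3 + 4.08*y^2 - 12.95*y + 4.39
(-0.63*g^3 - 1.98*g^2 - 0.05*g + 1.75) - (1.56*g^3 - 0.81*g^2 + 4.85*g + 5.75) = -2.19*g^3 - 1.17*g^2 - 4.9*g - 4.0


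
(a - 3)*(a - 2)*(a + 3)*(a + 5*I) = a^4 - 2*a^3 + 5*I*a^3 - 9*a^2 - 10*I*a^2 + 18*a - 45*I*a + 90*I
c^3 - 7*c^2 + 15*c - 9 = (c - 3)^2*(c - 1)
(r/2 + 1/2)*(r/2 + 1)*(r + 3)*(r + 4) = r^4/4 + 5*r^3/2 + 35*r^2/4 + 25*r/2 + 6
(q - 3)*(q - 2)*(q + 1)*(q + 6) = q^4 + 2*q^3 - 23*q^2 + 12*q + 36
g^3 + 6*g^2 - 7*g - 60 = (g - 3)*(g + 4)*(g + 5)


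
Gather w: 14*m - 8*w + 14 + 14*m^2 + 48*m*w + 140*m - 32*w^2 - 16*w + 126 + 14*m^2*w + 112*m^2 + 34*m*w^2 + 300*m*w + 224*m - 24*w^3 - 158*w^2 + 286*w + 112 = 126*m^2 + 378*m - 24*w^3 + w^2*(34*m - 190) + w*(14*m^2 + 348*m + 262) + 252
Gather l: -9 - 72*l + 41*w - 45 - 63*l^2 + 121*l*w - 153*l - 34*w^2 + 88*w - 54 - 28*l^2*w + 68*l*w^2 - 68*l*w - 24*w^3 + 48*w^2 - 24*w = l^2*(-28*w - 63) + l*(68*w^2 + 53*w - 225) - 24*w^3 + 14*w^2 + 105*w - 108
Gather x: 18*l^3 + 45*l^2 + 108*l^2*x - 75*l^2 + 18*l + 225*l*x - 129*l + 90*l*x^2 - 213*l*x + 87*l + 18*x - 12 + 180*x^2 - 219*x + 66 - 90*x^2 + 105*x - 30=18*l^3 - 30*l^2 - 24*l + x^2*(90*l + 90) + x*(108*l^2 + 12*l - 96) + 24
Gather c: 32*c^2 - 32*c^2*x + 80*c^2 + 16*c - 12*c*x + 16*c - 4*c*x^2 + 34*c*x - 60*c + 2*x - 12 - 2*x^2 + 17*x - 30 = c^2*(112 - 32*x) + c*(-4*x^2 + 22*x - 28) - 2*x^2 + 19*x - 42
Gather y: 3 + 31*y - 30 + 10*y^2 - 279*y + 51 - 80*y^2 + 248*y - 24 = -70*y^2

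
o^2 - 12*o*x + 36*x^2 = (o - 6*x)^2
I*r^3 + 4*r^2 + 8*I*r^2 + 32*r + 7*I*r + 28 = (r + 7)*(r - 4*I)*(I*r + I)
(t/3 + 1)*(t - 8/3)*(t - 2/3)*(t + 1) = t^4/3 + 2*t^3/9 - 77*t^2/27 - 26*t/27 + 16/9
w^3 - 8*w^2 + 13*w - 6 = (w - 6)*(w - 1)^2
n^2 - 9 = (n - 3)*(n + 3)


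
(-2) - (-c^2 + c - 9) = c^2 - c + 7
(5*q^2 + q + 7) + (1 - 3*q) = 5*q^2 - 2*q + 8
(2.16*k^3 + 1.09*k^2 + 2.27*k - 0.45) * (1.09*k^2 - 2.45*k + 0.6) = 2.3544*k^5 - 4.1039*k^4 + 1.0998*k^3 - 5.398*k^2 + 2.4645*k - 0.27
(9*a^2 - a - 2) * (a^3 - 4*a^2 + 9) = 9*a^5 - 37*a^4 + 2*a^3 + 89*a^2 - 9*a - 18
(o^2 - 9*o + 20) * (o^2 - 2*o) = o^4 - 11*o^3 + 38*o^2 - 40*o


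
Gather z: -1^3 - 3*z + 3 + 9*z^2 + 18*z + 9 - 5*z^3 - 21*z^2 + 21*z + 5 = -5*z^3 - 12*z^2 + 36*z + 16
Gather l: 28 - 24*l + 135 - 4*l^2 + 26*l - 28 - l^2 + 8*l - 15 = -5*l^2 + 10*l + 120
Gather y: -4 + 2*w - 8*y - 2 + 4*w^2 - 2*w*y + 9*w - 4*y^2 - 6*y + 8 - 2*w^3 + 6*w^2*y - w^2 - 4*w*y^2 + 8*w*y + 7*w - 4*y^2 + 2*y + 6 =-2*w^3 + 3*w^2 + 18*w + y^2*(-4*w - 8) + y*(6*w^2 + 6*w - 12) + 8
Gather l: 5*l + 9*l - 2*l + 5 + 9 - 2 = 12*l + 12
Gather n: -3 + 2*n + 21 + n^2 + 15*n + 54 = n^2 + 17*n + 72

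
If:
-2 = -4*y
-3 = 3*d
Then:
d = -1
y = 1/2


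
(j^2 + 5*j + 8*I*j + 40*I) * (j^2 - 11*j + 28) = j^4 - 6*j^3 + 8*I*j^3 - 27*j^2 - 48*I*j^2 + 140*j - 216*I*j + 1120*I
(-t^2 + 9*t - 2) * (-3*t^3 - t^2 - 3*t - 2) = 3*t^5 - 26*t^4 - 23*t^2 - 12*t + 4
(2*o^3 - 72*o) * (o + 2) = 2*o^4 + 4*o^3 - 72*o^2 - 144*o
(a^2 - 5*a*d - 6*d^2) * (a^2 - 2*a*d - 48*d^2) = a^4 - 7*a^3*d - 44*a^2*d^2 + 252*a*d^3 + 288*d^4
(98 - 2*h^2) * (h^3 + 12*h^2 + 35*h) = -2*h^5 - 24*h^4 + 28*h^3 + 1176*h^2 + 3430*h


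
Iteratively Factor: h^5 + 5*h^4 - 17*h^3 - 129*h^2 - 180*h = (h)*(h^4 + 5*h^3 - 17*h^2 - 129*h - 180) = h*(h + 4)*(h^3 + h^2 - 21*h - 45) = h*(h - 5)*(h + 4)*(h^2 + 6*h + 9) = h*(h - 5)*(h + 3)*(h + 4)*(h + 3)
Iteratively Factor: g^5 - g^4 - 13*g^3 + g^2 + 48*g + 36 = (g + 2)*(g^4 - 3*g^3 - 7*g^2 + 15*g + 18) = (g + 2)^2*(g^3 - 5*g^2 + 3*g + 9) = (g + 1)*(g + 2)^2*(g^2 - 6*g + 9) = (g - 3)*(g + 1)*(g + 2)^2*(g - 3)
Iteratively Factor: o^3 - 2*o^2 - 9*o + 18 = (o + 3)*(o^2 - 5*o + 6) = (o - 2)*(o + 3)*(o - 3)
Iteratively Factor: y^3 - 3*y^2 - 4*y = (y - 4)*(y^2 + y) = y*(y - 4)*(y + 1)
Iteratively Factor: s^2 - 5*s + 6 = (s - 2)*(s - 3)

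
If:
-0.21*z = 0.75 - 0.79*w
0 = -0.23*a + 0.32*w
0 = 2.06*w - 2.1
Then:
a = 1.42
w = 1.02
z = 0.26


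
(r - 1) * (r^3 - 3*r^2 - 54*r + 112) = r^4 - 4*r^3 - 51*r^2 + 166*r - 112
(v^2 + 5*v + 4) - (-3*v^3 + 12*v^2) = 3*v^3 - 11*v^2 + 5*v + 4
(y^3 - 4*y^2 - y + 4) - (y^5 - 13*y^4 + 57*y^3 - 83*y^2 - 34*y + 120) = -y^5 + 13*y^4 - 56*y^3 + 79*y^2 + 33*y - 116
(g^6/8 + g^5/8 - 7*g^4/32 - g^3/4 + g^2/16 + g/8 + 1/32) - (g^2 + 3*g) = g^6/8 + g^5/8 - 7*g^4/32 - g^3/4 - 15*g^2/16 - 23*g/8 + 1/32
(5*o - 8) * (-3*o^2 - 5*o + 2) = -15*o^3 - o^2 + 50*o - 16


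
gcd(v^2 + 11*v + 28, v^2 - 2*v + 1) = 1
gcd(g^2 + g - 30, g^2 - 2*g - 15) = g - 5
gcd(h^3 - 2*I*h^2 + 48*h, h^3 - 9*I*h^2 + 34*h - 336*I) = h^2 - 2*I*h + 48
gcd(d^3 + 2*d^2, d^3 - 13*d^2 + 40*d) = d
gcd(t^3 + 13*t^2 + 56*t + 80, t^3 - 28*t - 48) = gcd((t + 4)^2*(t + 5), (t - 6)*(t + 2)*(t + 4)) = t + 4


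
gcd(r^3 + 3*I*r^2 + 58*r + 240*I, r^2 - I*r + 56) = r - 8*I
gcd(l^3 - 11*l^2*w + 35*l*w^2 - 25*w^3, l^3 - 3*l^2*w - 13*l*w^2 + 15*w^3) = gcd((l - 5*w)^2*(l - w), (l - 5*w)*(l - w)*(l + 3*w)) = l^2 - 6*l*w + 5*w^2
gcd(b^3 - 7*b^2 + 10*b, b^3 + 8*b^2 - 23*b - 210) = b - 5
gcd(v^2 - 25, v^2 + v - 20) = v + 5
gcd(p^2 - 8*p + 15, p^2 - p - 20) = p - 5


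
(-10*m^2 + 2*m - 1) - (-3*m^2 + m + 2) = -7*m^2 + m - 3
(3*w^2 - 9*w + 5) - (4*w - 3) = 3*w^2 - 13*w + 8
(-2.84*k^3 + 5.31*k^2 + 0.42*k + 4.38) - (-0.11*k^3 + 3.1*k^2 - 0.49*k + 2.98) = -2.73*k^3 + 2.21*k^2 + 0.91*k + 1.4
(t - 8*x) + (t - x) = 2*t - 9*x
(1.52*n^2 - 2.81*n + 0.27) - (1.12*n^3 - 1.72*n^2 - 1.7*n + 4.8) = -1.12*n^3 + 3.24*n^2 - 1.11*n - 4.53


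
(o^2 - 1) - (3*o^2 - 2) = 1 - 2*o^2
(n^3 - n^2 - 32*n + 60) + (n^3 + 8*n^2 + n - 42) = 2*n^3 + 7*n^2 - 31*n + 18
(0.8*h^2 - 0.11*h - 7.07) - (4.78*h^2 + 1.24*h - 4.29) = -3.98*h^2 - 1.35*h - 2.78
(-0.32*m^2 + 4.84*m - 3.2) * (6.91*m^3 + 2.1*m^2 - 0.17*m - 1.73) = -2.2112*m^5 + 32.7724*m^4 - 11.8936*m^3 - 6.9892*m^2 - 7.8292*m + 5.536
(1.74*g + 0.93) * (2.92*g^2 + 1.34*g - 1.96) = 5.0808*g^3 + 5.0472*g^2 - 2.1642*g - 1.8228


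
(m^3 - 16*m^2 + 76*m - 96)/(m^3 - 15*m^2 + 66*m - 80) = (m - 6)/(m - 5)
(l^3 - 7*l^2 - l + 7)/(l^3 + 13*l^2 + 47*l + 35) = (l^2 - 8*l + 7)/(l^2 + 12*l + 35)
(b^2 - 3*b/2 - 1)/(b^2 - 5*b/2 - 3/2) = (b - 2)/(b - 3)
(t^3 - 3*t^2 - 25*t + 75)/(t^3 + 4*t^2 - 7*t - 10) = (t^2 - 8*t + 15)/(t^2 - t - 2)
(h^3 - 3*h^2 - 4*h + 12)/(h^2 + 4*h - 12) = (h^2 - h - 6)/(h + 6)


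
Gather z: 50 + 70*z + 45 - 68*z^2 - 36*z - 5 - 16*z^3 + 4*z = -16*z^3 - 68*z^2 + 38*z + 90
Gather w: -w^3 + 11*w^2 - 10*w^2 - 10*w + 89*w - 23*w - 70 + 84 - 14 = -w^3 + w^2 + 56*w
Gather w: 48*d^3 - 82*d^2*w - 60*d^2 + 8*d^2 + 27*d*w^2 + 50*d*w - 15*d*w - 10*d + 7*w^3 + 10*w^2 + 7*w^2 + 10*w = 48*d^3 - 52*d^2 - 10*d + 7*w^3 + w^2*(27*d + 17) + w*(-82*d^2 + 35*d + 10)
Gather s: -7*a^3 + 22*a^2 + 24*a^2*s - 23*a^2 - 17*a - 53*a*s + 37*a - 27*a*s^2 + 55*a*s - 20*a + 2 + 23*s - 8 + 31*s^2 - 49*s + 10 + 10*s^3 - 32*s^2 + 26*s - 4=-7*a^3 - a^2 + 10*s^3 + s^2*(-27*a - 1) + s*(24*a^2 + 2*a)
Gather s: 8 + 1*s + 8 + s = 2*s + 16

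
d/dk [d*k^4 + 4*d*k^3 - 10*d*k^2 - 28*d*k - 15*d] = 4*d*(k^3 + 3*k^2 - 5*k - 7)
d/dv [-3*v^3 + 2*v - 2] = 2 - 9*v^2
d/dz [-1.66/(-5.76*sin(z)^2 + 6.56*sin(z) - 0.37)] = (10.8896 - 19.1232*sin(z))*cos(z)/(5.76*sin(z)^2 - 6.56*sin(z) + 0.37)^2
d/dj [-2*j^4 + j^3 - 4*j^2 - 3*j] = -8*j^3 + 3*j^2 - 8*j - 3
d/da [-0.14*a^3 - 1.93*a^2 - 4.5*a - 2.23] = -0.42*a^2 - 3.86*a - 4.5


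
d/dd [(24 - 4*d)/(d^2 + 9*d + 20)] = 4*(d^2 - 12*d - 74)/(d^4 + 18*d^3 + 121*d^2 + 360*d + 400)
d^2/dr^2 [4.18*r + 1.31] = 0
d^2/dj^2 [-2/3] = 0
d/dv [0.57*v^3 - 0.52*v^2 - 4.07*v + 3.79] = 1.71*v^2 - 1.04*v - 4.07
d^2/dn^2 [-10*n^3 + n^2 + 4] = 2 - 60*n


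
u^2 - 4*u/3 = u*(u - 4/3)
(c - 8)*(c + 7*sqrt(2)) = c^2 - 8*c + 7*sqrt(2)*c - 56*sqrt(2)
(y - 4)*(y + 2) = y^2 - 2*y - 8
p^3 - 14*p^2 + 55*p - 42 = (p - 7)*(p - 6)*(p - 1)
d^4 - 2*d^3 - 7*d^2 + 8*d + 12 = (d - 3)*(d - 2)*(d + 1)*(d + 2)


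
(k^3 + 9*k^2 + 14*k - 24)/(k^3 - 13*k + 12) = (k + 6)/(k - 3)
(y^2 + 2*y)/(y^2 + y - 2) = y/(y - 1)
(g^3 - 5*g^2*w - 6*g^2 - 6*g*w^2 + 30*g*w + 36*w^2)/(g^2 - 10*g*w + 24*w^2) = (-g^2 - g*w + 6*g + 6*w)/(-g + 4*w)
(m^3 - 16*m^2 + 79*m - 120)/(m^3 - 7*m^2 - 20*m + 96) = (m - 5)/(m + 4)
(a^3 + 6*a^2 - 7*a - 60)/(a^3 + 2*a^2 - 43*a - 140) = (a - 3)/(a - 7)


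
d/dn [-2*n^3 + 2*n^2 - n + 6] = -6*n^2 + 4*n - 1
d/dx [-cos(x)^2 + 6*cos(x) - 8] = 2*(cos(x) - 3)*sin(x)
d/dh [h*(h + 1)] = 2*h + 1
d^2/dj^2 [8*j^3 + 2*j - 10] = 48*j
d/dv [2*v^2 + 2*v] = 4*v + 2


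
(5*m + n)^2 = 25*m^2 + 10*m*n + n^2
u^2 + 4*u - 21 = (u - 3)*(u + 7)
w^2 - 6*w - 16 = (w - 8)*(w + 2)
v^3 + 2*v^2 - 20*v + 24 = (v - 2)^2*(v + 6)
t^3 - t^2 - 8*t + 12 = (t - 2)^2*(t + 3)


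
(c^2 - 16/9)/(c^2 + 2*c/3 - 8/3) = (c + 4/3)/(c + 2)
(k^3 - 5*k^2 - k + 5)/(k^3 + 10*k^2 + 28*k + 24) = (k^3 - 5*k^2 - k + 5)/(k^3 + 10*k^2 + 28*k + 24)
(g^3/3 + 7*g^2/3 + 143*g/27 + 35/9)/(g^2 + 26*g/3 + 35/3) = (3*g^2 + 16*g + 21)/(9*(g + 7))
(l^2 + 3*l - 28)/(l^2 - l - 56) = (l - 4)/(l - 8)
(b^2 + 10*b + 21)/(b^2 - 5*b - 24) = (b + 7)/(b - 8)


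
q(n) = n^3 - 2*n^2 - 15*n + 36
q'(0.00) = -15.00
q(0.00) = 36.00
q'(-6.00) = 117.00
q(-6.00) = -162.00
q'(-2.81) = 19.93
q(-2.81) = 40.17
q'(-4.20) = 54.72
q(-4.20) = -10.37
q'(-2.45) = 12.81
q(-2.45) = 46.04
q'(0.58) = -16.31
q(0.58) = 26.82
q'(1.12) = -15.72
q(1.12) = 18.10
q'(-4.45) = 62.21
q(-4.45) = -24.98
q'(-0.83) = -9.61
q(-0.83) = 46.50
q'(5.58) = 56.09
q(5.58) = 63.77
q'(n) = 3*n^2 - 4*n - 15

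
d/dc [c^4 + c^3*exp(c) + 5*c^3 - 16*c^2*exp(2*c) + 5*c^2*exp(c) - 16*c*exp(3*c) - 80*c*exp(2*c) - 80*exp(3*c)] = c^3*exp(c) + 4*c^3 - 32*c^2*exp(2*c) + 8*c^2*exp(c) + 15*c^2 - 48*c*exp(3*c) - 192*c*exp(2*c) + 10*c*exp(c) - 256*exp(3*c) - 80*exp(2*c)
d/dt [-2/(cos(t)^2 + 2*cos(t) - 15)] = -4*(cos(t) + 1)*sin(t)/(cos(t)^2 + 2*cos(t) - 15)^2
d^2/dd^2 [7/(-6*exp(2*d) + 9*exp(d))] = 7*((2*exp(d) - 3)*(8*exp(d) - 3) - 2*(4*exp(d) - 3)^2)*exp(-d)/(3*(2*exp(d) - 3)^3)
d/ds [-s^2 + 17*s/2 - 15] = 17/2 - 2*s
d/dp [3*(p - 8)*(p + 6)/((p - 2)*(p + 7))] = 3*(7*p^2 + 68*p + 268)/(p^4 + 10*p^3 - 3*p^2 - 140*p + 196)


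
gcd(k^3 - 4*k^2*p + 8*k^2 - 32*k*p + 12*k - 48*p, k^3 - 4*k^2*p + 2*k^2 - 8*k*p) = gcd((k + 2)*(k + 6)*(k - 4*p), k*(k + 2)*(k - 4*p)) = -k^2 + 4*k*p - 2*k + 8*p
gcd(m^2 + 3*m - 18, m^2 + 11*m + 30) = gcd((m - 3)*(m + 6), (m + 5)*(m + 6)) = m + 6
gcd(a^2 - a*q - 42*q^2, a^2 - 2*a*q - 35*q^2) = -a + 7*q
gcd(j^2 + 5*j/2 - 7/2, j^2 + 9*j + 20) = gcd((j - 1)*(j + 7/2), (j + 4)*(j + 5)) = 1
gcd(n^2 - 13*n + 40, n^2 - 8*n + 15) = n - 5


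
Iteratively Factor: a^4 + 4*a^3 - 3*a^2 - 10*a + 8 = (a + 2)*(a^3 + 2*a^2 - 7*a + 4) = (a - 1)*(a + 2)*(a^2 + 3*a - 4) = (a - 1)*(a + 2)*(a + 4)*(a - 1)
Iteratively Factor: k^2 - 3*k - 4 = (k + 1)*(k - 4)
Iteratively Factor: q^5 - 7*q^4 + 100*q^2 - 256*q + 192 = (q - 3)*(q^4 - 4*q^3 - 12*q^2 + 64*q - 64) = (q - 3)*(q - 2)*(q^3 - 2*q^2 - 16*q + 32) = (q - 4)*(q - 3)*(q - 2)*(q^2 + 2*q - 8) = (q - 4)*(q - 3)*(q - 2)*(q + 4)*(q - 2)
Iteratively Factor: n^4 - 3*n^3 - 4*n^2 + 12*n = (n + 2)*(n^3 - 5*n^2 + 6*n) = (n - 2)*(n + 2)*(n^2 - 3*n) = n*(n - 2)*(n + 2)*(n - 3)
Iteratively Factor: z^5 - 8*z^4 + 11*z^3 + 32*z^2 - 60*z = (z - 5)*(z^4 - 3*z^3 - 4*z^2 + 12*z) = (z - 5)*(z - 3)*(z^3 - 4*z) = (z - 5)*(z - 3)*(z + 2)*(z^2 - 2*z) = (z - 5)*(z - 3)*(z - 2)*(z + 2)*(z)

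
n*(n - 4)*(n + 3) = n^3 - n^2 - 12*n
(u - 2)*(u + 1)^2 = u^3 - 3*u - 2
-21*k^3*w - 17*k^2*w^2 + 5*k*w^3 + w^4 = w*(-3*k + w)*(k + w)*(7*k + w)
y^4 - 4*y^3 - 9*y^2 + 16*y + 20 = (y - 5)*(y - 2)*(y + 1)*(y + 2)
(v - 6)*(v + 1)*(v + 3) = v^3 - 2*v^2 - 21*v - 18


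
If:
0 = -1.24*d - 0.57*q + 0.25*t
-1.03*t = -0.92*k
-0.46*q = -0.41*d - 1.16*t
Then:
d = -0.6792687476682*t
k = 1.1195652173913*t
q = 1.91630394229573*t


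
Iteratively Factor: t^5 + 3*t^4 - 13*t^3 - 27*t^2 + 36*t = (t)*(t^4 + 3*t^3 - 13*t^2 - 27*t + 36) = t*(t - 1)*(t^3 + 4*t^2 - 9*t - 36) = t*(t - 3)*(t - 1)*(t^2 + 7*t + 12) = t*(t - 3)*(t - 1)*(t + 3)*(t + 4)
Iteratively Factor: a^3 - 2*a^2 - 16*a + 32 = (a - 4)*(a^2 + 2*a - 8) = (a - 4)*(a - 2)*(a + 4)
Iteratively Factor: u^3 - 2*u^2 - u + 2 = (u - 2)*(u^2 - 1) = (u - 2)*(u + 1)*(u - 1)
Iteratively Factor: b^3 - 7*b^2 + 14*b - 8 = (b - 1)*(b^2 - 6*b + 8) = (b - 2)*(b - 1)*(b - 4)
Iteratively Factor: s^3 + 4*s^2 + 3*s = (s + 3)*(s^2 + s) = (s + 1)*(s + 3)*(s)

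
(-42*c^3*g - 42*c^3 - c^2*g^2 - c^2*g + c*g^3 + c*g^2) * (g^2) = -42*c^3*g^3 - 42*c^3*g^2 - c^2*g^4 - c^2*g^3 + c*g^5 + c*g^4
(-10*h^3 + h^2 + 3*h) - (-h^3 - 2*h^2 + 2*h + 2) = -9*h^3 + 3*h^2 + h - 2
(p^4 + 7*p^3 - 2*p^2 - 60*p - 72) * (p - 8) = p^5 - p^4 - 58*p^3 - 44*p^2 + 408*p + 576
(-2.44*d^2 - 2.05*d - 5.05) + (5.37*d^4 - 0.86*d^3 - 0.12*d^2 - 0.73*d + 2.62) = 5.37*d^4 - 0.86*d^3 - 2.56*d^2 - 2.78*d - 2.43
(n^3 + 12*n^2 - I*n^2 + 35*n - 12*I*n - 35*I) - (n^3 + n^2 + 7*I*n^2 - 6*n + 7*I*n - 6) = 11*n^2 - 8*I*n^2 + 41*n - 19*I*n + 6 - 35*I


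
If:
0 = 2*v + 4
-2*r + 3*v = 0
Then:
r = -3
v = -2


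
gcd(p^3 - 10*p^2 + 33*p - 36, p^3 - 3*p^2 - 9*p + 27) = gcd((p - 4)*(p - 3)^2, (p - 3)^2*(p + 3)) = p^2 - 6*p + 9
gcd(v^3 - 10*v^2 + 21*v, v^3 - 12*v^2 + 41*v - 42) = v^2 - 10*v + 21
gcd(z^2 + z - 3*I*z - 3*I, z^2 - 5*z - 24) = 1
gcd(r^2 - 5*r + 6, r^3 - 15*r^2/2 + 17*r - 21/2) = r - 3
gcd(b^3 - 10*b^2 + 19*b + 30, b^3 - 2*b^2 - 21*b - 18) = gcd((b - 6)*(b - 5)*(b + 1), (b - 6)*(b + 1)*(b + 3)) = b^2 - 5*b - 6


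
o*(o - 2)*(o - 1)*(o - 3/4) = o^4 - 15*o^3/4 + 17*o^2/4 - 3*o/2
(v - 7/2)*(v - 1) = v^2 - 9*v/2 + 7/2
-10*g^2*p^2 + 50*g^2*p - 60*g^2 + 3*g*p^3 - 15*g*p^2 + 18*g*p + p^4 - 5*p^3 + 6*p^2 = (-2*g + p)*(5*g + p)*(p - 3)*(p - 2)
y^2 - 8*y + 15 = (y - 5)*(y - 3)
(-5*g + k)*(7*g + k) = -35*g^2 + 2*g*k + k^2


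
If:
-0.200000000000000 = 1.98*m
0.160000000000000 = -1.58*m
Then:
No Solution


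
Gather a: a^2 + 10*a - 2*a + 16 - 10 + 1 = a^2 + 8*a + 7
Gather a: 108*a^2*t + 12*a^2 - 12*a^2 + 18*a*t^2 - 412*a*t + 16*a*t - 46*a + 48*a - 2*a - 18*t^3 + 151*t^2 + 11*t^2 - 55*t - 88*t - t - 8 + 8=108*a^2*t + a*(18*t^2 - 396*t) - 18*t^3 + 162*t^2 - 144*t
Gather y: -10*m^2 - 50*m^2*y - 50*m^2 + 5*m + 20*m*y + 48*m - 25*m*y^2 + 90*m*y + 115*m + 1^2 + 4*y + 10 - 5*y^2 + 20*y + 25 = -60*m^2 + 168*m + y^2*(-25*m - 5) + y*(-50*m^2 + 110*m + 24) + 36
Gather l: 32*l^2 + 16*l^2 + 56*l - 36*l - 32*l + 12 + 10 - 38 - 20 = 48*l^2 - 12*l - 36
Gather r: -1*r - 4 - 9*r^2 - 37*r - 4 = -9*r^2 - 38*r - 8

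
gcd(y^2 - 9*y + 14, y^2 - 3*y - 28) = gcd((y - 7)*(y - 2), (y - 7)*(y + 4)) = y - 7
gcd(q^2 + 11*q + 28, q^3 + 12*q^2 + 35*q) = q + 7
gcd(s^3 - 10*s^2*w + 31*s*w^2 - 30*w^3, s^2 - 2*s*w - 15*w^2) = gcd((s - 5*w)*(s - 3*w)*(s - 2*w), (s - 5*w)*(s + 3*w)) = s - 5*w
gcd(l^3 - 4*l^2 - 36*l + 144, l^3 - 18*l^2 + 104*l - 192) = l^2 - 10*l + 24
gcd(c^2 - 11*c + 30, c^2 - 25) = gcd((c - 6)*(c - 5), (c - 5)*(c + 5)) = c - 5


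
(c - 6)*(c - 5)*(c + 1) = c^3 - 10*c^2 + 19*c + 30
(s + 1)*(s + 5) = s^2 + 6*s + 5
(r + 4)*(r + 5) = r^2 + 9*r + 20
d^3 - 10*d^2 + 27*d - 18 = (d - 6)*(d - 3)*(d - 1)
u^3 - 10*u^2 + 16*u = u*(u - 8)*(u - 2)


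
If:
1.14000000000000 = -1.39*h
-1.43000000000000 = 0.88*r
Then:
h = -0.82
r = -1.62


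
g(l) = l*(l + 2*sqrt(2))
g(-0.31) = -0.78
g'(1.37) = 5.57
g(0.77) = 2.77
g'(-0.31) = 2.21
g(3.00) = 17.49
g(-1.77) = -1.87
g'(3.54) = 9.91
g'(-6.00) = -9.17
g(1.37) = 5.75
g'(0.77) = 4.37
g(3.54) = 22.54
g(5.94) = 52.08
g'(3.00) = 8.83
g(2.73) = 15.17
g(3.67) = 23.85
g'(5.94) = 14.71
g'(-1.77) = -0.71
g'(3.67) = 10.17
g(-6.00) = 19.03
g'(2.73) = 8.29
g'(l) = 2*l + 2*sqrt(2)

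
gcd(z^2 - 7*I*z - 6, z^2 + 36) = z - 6*I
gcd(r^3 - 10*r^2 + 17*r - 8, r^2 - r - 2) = 1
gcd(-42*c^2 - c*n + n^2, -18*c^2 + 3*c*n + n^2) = 6*c + n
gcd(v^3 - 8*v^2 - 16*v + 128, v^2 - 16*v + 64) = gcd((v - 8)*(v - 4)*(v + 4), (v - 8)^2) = v - 8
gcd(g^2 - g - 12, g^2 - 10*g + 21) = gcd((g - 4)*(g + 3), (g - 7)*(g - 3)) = 1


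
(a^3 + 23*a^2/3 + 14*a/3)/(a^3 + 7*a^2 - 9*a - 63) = a*(3*a + 2)/(3*(a^2 - 9))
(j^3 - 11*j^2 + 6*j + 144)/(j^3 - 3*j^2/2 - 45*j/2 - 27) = 2*(j - 8)/(2*j + 3)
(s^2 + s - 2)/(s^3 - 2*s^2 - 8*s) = (s - 1)/(s*(s - 4))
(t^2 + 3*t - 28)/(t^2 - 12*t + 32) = (t + 7)/(t - 8)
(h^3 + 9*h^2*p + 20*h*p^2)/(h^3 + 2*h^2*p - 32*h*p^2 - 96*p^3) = h*(-h - 5*p)/(-h^2 + 2*h*p + 24*p^2)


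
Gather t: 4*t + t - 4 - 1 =5*t - 5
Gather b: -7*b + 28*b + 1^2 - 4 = 21*b - 3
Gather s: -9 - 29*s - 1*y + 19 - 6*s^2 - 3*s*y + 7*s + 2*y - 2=-6*s^2 + s*(-3*y - 22) + y + 8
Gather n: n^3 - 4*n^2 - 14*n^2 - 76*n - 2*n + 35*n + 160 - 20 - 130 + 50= n^3 - 18*n^2 - 43*n + 60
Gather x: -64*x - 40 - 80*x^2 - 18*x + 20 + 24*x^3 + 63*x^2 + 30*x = 24*x^3 - 17*x^2 - 52*x - 20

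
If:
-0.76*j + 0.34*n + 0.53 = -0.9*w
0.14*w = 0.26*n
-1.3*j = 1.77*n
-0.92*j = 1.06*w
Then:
No Solution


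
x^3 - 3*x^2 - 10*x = x*(x - 5)*(x + 2)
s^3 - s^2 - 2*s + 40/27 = (s - 5/3)*(s - 2/3)*(s + 4/3)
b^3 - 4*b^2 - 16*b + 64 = (b - 4)^2*(b + 4)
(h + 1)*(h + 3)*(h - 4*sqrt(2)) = h^3 - 4*sqrt(2)*h^2 + 4*h^2 - 16*sqrt(2)*h + 3*h - 12*sqrt(2)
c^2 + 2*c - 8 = (c - 2)*(c + 4)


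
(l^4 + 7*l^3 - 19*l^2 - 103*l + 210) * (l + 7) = l^5 + 14*l^4 + 30*l^3 - 236*l^2 - 511*l + 1470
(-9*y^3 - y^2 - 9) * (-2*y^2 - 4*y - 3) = 18*y^5 + 38*y^4 + 31*y^3 + 21*y^2 + 36*y + 27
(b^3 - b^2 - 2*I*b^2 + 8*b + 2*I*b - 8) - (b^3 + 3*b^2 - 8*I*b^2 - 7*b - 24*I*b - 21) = -4*b^2 + 6*I*b^2 + 15*b + 26*I*b + 13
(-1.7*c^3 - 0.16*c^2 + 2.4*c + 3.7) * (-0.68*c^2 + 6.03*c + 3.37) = 1.156*c^5 - 10.1422*c^4 - 8.3258*c^3 + 11.4168*c^2 + 30.399*c + 12.469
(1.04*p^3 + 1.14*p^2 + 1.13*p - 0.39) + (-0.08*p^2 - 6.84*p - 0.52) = 1.04*p^3 + 1.06*p^2 - 5.71*p - 0.91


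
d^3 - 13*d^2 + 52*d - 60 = (d - 6)*(d - 5)*(d - 2)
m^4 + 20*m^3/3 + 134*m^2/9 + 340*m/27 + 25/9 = (m + 1/3)*(m + 5/3)^2*(m + 3)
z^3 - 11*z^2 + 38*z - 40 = (z - 5)*(z - 4)*(z - 2)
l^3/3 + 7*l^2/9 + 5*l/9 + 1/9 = (l/3 + 1/3)*(l + 1/3)*(l + 1)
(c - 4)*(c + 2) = c^2 - 2*c - 8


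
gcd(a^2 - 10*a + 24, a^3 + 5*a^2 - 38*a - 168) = a - 6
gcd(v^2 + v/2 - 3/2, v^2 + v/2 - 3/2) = v^2 + v/2 - 3/2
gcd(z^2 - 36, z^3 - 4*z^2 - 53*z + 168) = 1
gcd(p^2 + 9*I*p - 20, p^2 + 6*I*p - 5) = p + 5*I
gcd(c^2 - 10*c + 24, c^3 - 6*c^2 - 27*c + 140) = c - 4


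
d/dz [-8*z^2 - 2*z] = -16*z - 2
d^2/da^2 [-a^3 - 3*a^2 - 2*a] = -6*a - 6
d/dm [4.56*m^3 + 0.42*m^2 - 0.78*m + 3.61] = 13.68*m^2 + 0.84*m - 0.78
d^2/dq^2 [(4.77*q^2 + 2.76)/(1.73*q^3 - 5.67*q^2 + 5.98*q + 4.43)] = (28.552266*q^6 - 196.9605*q^4 - 621.496134*q^3 + 1422.58563*q^2 - 688.40748*q + 523.270866)/(5.177717*q^9 - 50.909229*q^8 + 220.545417*q^7 - 494.45913*q^6 + 501.621864*q^5 + 93.9552089999998*q^4 - 585.537005*q^3 + 141.436167*q^2 + 352.070706*q + 86.938307)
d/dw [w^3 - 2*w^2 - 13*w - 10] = 3*w^2 - 4*w - 13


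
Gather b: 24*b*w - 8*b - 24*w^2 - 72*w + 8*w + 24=b*(24*w - 8) - 24*w^2 - 64*w + 24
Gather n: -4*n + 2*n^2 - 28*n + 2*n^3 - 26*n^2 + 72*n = 2*n^3 - 24*n^2 + 40*n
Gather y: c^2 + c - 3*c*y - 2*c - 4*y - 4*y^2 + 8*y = c^2 - c - 4*y^2 + y*(4 - 3*c)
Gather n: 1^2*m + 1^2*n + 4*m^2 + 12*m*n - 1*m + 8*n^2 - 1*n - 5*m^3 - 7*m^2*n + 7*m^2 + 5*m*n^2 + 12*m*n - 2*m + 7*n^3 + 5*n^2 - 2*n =-5*m^3 + 11*m^2 - 2*m + 7*n^3 + n^2*(5*m + 13) + n*(-7*m^2 + 24*m - 2)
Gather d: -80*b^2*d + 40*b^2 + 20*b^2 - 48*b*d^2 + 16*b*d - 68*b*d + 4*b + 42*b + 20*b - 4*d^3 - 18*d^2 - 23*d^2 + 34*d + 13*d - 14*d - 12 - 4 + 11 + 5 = 60*b^2 + 66*b - 4*d^3 + d^2*(-48*b - 41) + d*(-80*b^2 - 52*b + 33)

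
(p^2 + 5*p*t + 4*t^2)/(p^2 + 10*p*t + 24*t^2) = (p + t)/(p + 6*t)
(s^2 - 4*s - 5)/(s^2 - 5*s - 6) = (s - 5)/(s - 6)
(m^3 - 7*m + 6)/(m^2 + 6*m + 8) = (m^3 - 7*m + 6)/(m^2 + 6*m + 8)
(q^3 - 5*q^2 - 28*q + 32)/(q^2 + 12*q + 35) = (q^3 - 5*q^2 - 28*q + 32)/(q^2 + 12*q + 35)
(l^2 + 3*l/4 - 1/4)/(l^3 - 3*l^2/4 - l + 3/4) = (4*l - 1)/(4*l^2 - 7*l + 3)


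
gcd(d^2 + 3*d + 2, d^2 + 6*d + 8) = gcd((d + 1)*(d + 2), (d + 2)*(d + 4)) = d + 2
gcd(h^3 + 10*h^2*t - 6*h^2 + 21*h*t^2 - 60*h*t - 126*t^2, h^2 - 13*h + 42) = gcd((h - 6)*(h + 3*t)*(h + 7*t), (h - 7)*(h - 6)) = h - 6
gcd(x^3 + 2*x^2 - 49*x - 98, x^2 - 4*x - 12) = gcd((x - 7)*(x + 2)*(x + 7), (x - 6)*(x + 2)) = x + 2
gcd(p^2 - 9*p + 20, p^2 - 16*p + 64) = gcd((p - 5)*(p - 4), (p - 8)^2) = 1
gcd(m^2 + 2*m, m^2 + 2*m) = m^2 + 2*m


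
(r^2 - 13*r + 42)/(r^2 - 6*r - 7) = (r - 6)/(r + 1)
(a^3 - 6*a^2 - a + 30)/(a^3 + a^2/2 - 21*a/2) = 2*(a^2 - 3*a - 10)/(a*(2*a + 7))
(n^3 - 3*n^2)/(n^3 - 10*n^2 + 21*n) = n/(n - 7)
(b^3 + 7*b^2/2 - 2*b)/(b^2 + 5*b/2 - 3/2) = b*(b + 4)/(b + 3)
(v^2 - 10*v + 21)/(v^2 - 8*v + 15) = (v - 7)/(v - 5)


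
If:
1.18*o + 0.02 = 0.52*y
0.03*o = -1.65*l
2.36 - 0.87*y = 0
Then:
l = -0.02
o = 1.18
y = 2.71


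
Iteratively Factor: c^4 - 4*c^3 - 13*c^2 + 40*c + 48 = (c - 4)*(c^3 - 13*c - 12) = (c - 4)*(c + 3)*(c^2 - 3*c - 4) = (c - 4)*(c + 1)*(c + 3)*(c - 4)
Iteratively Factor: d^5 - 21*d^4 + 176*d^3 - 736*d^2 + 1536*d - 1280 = (d - 4)*(d^4 - 17*d^3 + 108*d^2 - 304*d + 320) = (d - 4)^2*(d^3 - 13*d^2 + 56*d - 80) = (d - 4)^3*(d^2 - 9*d + 20) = (d - 4)^4*(d - 5)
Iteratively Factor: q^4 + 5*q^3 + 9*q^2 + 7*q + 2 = (q + 1)*(q^3 + 4*q^2 + 5*q + 2) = (q + 1)^2*(q^2 + 3*q + 2) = (q + 1)^2*(q + 2)*(q + 1)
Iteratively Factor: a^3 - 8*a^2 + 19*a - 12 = (a - 4)*(a^2 - 4*a + 3) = (a - 4)*(a - 3)*(a - 1)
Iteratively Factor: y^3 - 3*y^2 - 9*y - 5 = (y + 1)*(y^2 - 4*y - 5) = (y + 1)^2*(y - 5)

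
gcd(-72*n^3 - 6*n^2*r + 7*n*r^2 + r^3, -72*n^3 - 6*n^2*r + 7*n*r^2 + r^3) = -72*n^3 - 6*n^2*r + 7*n*r^2 + r^3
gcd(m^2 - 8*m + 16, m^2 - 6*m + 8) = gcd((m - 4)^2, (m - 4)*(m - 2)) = m - 4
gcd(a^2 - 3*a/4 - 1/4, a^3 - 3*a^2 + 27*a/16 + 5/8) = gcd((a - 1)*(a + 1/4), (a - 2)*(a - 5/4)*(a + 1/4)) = a + 1/4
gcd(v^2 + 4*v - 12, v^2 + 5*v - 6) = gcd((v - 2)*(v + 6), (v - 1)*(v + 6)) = v + 6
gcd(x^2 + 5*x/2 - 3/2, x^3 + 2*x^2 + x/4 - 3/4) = x - 1/2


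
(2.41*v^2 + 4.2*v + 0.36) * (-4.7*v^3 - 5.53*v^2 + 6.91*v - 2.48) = -11.327*v^5 - 33.0673*v^4 - 8.2649*v^3 + 21.0544*v^2 - 7.9284*v - 0.8928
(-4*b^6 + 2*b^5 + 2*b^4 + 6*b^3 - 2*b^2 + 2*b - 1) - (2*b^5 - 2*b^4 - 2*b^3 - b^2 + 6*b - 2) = -4*b^6 + 4*b^4 + 8*b^3 - b^2 - 4*b + 1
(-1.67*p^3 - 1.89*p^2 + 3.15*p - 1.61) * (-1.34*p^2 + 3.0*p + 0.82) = 2.2378*p^5 - 2.4774*p^4 - 11.2604*p^3 + 10.0576*p^2 - 2.247*p - 1.3202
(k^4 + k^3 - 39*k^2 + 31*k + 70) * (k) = k^5 + k^4 - 39*k^3 + 31*k^2 + 70*k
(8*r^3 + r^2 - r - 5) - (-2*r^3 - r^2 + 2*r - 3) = 10*r^3 + 2*r^2 - 3*r - 2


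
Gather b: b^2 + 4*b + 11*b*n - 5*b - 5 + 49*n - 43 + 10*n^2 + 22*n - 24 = b^2 + b*(11*n - 1) + 10*n^2 + 71*n - 72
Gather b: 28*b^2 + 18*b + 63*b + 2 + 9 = 28*b^2 + 81*b + 11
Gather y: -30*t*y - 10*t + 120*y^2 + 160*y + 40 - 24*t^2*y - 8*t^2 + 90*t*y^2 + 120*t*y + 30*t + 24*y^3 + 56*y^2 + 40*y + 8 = -8*t^2 + 20*t + 24*y^3 + y^2*(90*t + 176) + y*(-24*t^2 + 90*t + 200) + 48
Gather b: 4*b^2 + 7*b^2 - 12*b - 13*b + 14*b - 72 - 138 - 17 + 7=11*b^2 - 11*b - 220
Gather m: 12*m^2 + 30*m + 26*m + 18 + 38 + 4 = 12*m^2 + 56*m + 60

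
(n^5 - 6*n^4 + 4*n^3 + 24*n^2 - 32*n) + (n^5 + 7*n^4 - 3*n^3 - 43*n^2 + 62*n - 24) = 2*n^5 + n^4 + n^3 - 19*n^2 + 30*n - 24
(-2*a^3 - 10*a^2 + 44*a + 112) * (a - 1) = -2*a^4 - 8*a^3 + 54*a^2 + 68*a - 112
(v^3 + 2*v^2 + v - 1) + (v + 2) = v^3 + 2*v^2 + 2*v + 1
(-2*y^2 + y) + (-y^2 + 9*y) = -3*y^2 + 10*y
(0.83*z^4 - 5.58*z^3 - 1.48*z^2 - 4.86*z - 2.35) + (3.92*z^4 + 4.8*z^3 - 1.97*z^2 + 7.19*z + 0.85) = 4.75*z^4 - 0.78*z^3 - 3.45*z^2 + 2.33*z - 1.5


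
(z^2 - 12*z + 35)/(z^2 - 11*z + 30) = (z - 7)/(z - 6)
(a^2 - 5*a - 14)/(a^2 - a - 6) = (a - 7)/(a - 3)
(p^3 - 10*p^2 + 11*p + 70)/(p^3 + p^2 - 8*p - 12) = (p^2 - 12*p + 35)/(p^2 - p - 6)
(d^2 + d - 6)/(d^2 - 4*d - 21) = (d - 2)/(d - 7)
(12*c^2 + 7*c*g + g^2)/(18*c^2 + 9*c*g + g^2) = (4*c + g)/(6*c + g)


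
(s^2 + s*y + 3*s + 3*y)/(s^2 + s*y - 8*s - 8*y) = (s + 3)/(s - 8)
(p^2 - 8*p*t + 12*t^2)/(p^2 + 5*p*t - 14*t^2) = (p - 6*t)/(p + 7*t)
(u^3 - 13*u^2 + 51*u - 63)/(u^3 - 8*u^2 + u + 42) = (u - 3)/(u + 2)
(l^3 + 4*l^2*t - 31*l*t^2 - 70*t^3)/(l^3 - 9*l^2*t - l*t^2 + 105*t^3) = (-l^2 - 9*l*t - 14*t^2)/(-l^2 + 4*l*t + 21*t^2)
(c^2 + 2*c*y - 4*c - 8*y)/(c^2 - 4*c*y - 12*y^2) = (4 - c)/(-c + 6*y)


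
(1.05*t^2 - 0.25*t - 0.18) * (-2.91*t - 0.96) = -3.0555*t^3 - 0.2805*t^2 + 0.7638*t + 0.1728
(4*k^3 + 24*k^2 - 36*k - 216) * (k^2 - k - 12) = 4*k^5 + 20*k^4 - 108*k^3 - 468*k^2 + 648*k + 2592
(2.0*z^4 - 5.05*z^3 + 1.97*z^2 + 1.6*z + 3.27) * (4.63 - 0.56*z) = -1.12*z^5 + 12.088*z^4 - 24.4847*z^3 + 8.2251*z^2 + 5.5768*z + 15.1401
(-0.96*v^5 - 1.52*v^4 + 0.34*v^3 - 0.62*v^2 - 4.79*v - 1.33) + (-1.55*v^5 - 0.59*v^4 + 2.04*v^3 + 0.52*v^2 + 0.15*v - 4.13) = -2.51*v^5 - 2.11*v^4 + 2.38*v^3 - 0.1*v^2 - 4.64*v - 5.46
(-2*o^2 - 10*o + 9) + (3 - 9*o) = -2*o^2 - 19*o + 12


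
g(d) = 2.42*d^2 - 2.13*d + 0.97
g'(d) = 4.84*d - 2.13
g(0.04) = 0.89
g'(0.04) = -1.94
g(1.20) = 1.90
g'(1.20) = 3.68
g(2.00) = 6.39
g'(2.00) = 7.55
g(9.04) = 179.48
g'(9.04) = 41.62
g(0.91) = 1.04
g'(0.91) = 2.27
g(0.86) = 0.93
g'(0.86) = 2.03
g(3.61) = 24.82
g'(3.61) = 15.34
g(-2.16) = 16.86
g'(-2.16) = -12.58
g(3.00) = 16.36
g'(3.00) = 12.39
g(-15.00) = 577.42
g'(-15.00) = -74.73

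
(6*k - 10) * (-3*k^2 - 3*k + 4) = -18*k^3 + 12*k^2 + 54*k - 40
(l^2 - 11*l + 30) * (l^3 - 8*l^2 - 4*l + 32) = l^5 - 19*l^4 + 114*l^3 - 164*l^2 - 472*l + 960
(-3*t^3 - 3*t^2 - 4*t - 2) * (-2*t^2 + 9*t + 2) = 6*t^5 - 21*t^4 - 25*t^3 - 38*t^2 - 26*t - 4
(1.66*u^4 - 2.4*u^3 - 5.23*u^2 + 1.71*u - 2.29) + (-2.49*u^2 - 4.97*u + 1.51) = 1.66*u^4 - 2.4*u^3 - 7.72*u^2 - 3.26*u - 0.78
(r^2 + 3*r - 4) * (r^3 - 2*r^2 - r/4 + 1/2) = r^5 + r^4 - 41*r^3/4 + 31*r^2/4 + 5*r/2 - 2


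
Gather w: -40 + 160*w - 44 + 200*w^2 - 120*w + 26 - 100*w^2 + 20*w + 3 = 100*w^2 + 60*w - 55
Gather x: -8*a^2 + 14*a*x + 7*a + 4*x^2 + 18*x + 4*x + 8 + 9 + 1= -8*a^2 + 7*a + 4*x^2 + x*(14*a + 22) + 18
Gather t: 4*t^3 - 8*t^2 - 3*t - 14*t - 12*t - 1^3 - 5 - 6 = 4*t^3 - 8*t^2 - 29*t - 12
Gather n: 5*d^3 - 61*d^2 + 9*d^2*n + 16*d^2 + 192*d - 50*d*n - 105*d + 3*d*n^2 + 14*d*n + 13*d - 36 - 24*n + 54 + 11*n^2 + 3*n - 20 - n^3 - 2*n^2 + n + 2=5*d^3 - 45*d^2 + 100*d - n^3 + n^2*(3*d + 9) + n*(9*d^2 - 36*d - 20)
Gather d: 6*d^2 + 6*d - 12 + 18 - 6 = 6*d^2 + 6*d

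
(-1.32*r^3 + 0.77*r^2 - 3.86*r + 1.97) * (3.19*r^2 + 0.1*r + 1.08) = -4.2108*r^5 + 2.3243*r^4 - 13.662*r^3 + 6.7299*r^2 - 3.9718*r + 2.1276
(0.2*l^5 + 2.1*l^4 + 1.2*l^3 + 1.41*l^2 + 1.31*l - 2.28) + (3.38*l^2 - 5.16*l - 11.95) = 0.2*l^5 + 2.1*l^4 + 1.2*l^3 + 4.79*l^2 - 3.85*l - 14.23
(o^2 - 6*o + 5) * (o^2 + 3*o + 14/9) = o^4 - 3*o^3 - 103*o^2/9 + 17*o/3 + 70/9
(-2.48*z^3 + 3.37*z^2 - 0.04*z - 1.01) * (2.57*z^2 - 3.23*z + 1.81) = -6.3736*z^5 + 16.6713*z^4 - 15.4767*z^3 + 3.6332*z^2 + 3.1899*z - 1.8281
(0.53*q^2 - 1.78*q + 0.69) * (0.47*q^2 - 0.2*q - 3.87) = 0.2491*q^4 - 0.9426*q^3 - 1.3708*q^2 + 6.7506*q - 2.6703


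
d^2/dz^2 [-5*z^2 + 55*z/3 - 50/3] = -10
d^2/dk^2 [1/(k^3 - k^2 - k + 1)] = 4*(3*k^2 + 2*k + 1)/(k^7 - k^6 - 3*k^5 + 3*k^4 + 3*k^3 - 3*k^2 - k + 1)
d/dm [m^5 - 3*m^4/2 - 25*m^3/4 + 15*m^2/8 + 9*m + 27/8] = 5*m^4 - 6*m^3 - 75*m^2/4 + 15*m/4 + 9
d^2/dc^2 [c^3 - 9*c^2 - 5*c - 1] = 6*c - 18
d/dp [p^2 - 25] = 2*p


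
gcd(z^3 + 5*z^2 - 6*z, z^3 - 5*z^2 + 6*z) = z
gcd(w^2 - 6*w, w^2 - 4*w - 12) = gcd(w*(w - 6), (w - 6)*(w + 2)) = w - 6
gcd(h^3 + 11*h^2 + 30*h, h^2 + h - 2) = 1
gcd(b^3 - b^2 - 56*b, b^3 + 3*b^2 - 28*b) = b^2 + 7*b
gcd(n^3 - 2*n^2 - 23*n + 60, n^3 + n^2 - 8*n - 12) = n - 3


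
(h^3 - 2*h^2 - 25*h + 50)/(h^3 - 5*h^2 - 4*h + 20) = (h + 5)/(h + 2)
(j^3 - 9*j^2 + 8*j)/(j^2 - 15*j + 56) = j*(j - 1)/(j - 7)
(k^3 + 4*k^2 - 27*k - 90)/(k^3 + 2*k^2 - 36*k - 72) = (k^2 - 2*k - 15)/(k^2 - 4*k - 12)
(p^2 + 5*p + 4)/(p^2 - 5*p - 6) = (p + 4)/(p - 6)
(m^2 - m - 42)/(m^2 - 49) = (m + 6)/(m + 7)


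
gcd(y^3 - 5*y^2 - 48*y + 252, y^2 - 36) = y - 6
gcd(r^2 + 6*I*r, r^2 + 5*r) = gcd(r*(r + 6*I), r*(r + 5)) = r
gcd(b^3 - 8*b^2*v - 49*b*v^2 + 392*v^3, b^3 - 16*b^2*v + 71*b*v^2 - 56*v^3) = b^2 - 15*b*v + 56*v^2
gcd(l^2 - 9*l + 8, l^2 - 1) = l - 1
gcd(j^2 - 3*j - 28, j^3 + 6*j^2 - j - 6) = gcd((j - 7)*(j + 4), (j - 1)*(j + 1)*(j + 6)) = 1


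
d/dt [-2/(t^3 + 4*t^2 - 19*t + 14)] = 2*(3*t^2 + 8*t - 19)/(t^3 + 4*t^2 - 19*t + 14)^2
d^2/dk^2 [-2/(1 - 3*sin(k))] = 6*(-3*sin(k)^2 - sin(k) + 6)/(3*sin(k) - 1)^3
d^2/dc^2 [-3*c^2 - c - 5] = -6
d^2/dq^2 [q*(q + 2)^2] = 6*q + 8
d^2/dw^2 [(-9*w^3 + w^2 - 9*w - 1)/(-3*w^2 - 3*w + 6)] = 2*(37*w^3 - 57*w^2 + 165*w + 17)/(3*(w^6 + 3*w^5 - 3*w^4 - 11*w^3 + 6*w^2 + 12*w - 8))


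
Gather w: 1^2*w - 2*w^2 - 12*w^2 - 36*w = -14*w^2 - 35*w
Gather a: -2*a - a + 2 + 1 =3 - 3*a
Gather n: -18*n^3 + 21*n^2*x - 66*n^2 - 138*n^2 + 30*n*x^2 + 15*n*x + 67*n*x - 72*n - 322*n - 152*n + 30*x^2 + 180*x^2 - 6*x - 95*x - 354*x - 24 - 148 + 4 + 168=-18*n^3 + n^2*(21*x - 204) + n*(30*x^2 + 82*x - 546) + 210*x^2 - 455*x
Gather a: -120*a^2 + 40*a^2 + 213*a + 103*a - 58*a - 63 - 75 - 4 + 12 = -80*a^2 + 258*a - 130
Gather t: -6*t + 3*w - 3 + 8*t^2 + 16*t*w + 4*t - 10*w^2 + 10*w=8*t^2 + t*(16*w - 2) - 10*w^2 + 13*w - 3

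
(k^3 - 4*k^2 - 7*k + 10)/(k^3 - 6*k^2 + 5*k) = (k + 2)/k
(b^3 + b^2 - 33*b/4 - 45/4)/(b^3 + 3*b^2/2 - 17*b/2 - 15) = (b + 3/2)/(b + 2)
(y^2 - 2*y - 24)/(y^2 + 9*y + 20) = (y - 6)/(y + 5)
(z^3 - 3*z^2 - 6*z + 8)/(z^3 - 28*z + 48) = (z^2 + z - 2)/(z^2 + 4*z - 12)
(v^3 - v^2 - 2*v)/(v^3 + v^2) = (v - 2)/v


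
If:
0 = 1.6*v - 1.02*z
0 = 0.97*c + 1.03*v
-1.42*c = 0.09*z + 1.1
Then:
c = -0.85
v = 0.80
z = 1.26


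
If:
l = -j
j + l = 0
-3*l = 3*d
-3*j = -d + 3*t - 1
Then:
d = 1/2 - 3*t/2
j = 1/2 - 3*t/2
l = 3*t/2 - 1/2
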